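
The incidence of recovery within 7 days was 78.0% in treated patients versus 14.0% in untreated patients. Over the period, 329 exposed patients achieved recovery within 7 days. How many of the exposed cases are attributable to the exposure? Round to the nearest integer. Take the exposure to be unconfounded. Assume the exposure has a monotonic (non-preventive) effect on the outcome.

p₁ = 0.78, p₀ = 0.14.
PN = (p₁ − p₀)/p₁ = (0.78 − 0.14) / 0.78 ≈ 0.82051.
Attributable cases ≈ PN × (exposed cases) = 0.82051 × 329 ≈ 269.95.

about 270 cases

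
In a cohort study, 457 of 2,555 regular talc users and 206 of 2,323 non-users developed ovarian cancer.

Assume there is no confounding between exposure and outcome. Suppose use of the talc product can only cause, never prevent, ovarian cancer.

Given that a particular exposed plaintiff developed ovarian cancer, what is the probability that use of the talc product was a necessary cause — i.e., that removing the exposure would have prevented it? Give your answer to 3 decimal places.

PN ≈ 0.504

p₁ = P(outcome | exposed) = 457/2555 = 0.17886
p₀ = P(outcome | unexposed) = 206/2323 = 0.088678
Under exogeneity and monotonicity, PN = (p₁ − p₀) / p₁.
PN = (0.17886 − 0.088678) / 0.17886 = 0.090187 / 0.17886 ≈ 0.5042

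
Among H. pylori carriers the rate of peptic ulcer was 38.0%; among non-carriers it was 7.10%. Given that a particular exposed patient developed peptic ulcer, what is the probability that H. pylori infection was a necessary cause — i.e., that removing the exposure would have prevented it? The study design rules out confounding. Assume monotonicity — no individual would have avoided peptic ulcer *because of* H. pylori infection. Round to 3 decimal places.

PN ≈ 0.813

p₁ = 0.38, p₀ = 0.071.
Under exogeneity and monotonicity, PN = (p₁ − p₀) / p₁.
PN = (0.38 − 0.071) / 0.38 = 0.309 / 0.38 ≈ 0.8132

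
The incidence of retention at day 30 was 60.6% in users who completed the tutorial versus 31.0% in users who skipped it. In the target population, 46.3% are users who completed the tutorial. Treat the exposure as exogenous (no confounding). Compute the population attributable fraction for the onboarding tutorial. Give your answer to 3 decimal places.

PAF ≈ 0.307

p₁ = 0.606, p₀ = 0.31.
Overall risk P(Y=1) = π·p₁ + (1−π)·p₀ = 0.463×0.606 + 0.537×0.31 = 0.44705.
Under exogeneity, PAF = [P(Y=1) − p₀] / P(Y=1).
PAF = (0.44705 − 0.31) / 0.44705 ≈ 0.3066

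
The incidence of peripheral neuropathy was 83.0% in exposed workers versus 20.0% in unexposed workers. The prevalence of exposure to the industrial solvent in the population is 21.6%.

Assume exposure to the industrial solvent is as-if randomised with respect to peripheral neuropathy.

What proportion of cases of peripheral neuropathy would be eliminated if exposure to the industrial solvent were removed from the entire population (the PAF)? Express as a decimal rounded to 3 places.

PAF ≈ 0.405

p₁ = 0.83, p₀ = 0.2.
Overall risk P(Y=1) = π·p₁ + (1−π)·p₀ = 0.216×0.83 + 0.784×0.2 = 0.33608.
Under exogeneity, PAF = [P(Y=1) − p₀] / P(Y=1).
PAF = (0.33608 − 0.2) / 0.33608 ≈ 0.4049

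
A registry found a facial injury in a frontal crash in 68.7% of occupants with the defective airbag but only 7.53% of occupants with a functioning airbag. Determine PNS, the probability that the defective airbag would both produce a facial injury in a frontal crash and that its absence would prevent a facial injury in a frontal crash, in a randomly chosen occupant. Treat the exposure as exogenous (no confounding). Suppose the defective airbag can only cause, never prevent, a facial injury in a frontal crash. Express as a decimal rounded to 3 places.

p₁ = 0.687, p₀ = 0.0753.
Under exogeneity and monotonicity, PNS = p₁ − p₀.
PNS = 0.687 − 0.0753 = 0.6117

PNS ≈ 0.612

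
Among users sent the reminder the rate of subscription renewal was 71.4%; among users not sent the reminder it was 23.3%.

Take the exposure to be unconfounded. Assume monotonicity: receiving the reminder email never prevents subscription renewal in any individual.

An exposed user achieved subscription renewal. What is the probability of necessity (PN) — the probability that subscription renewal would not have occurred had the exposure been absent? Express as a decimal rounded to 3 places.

PN ≈ 0.674

p₁ = 0.714, p₀ = 0.233.
Under exogeneity and monotonicity, PN = (p₁ − p₀) / p₁.
PN = (0.714 − 0.233) / 0.714 = 0.481 / 0.714 ≈ 0.6737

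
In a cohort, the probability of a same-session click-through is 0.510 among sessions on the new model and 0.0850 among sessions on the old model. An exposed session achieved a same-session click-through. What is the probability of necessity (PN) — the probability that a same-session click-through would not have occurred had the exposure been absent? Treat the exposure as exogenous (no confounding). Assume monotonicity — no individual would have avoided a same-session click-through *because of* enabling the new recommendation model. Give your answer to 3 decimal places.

Let p₁ = 0.51, p₀ = 0.085.
Under exogeneity and monotonicity, PN = (p₁ − p₀) / p₁.
PN = (0.51 − 0.085) / 0.51 = 0.425 / 0.51 ≈ 0.8333

PN ≈ 0.833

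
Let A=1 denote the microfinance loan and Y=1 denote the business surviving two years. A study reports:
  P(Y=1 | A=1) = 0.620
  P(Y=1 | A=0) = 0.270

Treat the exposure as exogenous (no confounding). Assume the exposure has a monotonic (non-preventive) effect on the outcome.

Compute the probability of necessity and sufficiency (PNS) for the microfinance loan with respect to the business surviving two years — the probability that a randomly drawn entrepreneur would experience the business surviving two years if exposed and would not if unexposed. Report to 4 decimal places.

PNS ≈ 0.3500

Let p₁ = 0.62, p₀ = 0.27.
Under exogeneity and monotonicity, PNS = p₁ − p₀.
PNS = 0.62 − 0.27 = 0.35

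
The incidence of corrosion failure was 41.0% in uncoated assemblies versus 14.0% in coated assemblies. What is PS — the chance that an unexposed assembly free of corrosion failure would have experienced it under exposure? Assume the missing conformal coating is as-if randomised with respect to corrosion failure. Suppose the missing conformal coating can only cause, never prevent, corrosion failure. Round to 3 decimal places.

p₁ = 0.41, p₀ = 0.14.
Under exogeneity and monotonicity, PS = (p₁ − p₀) / (1 − p₀).
PS = (0.41 − 0.14) / (1 − 0.14) = 0.27 / 0.86 ≈ 0.3140

PS ≈ 0.314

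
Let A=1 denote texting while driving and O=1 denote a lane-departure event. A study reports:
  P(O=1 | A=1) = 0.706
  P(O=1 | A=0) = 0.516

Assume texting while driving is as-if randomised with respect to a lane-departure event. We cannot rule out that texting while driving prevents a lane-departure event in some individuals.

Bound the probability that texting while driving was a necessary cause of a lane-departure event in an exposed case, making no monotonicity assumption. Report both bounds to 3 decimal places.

0.269 ≤ PN ≤ 0.686

Let p₁ = 0.706, p₀ = 0.516.
Under exogeneity alone the bounds on PN are max{0,(p₁−p₀)/p₁} ≤ PN ≤ min{1,(1−p₀)/p₁}.
  lower = (p₁ − p₀)/p₁ = 0.19 / 0.706 ≈ 0.2691
  upper = min{1, (1 − p₀)/p₁} = 0.484 / 0.706 ≈ 0.6856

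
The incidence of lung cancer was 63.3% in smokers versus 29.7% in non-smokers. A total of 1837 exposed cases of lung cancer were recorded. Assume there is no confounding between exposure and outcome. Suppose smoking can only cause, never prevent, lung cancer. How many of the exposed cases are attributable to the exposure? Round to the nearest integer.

about 975 cases

p₁ = 0.633, p₀ = 0.297.
PN = (p₁ − p₀)/p₁ = (0.633 − 0.297) / 0.633 ≈ 0.53081.
Attributable cases ≈ PN × (exposed cases) = 0.53081 × 1837 ≈ 975.09.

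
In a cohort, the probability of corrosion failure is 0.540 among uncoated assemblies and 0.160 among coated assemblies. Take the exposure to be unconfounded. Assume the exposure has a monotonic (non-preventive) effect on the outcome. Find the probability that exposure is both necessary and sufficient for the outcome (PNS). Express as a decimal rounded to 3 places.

PNS ≈ 0.380

Let p₁ = 0.54, p₀ = 0.16.
Under exogeneity and monotonicity, PNS = p₁ − p₀.
PNS = 0.54 − 0.16 = 0.38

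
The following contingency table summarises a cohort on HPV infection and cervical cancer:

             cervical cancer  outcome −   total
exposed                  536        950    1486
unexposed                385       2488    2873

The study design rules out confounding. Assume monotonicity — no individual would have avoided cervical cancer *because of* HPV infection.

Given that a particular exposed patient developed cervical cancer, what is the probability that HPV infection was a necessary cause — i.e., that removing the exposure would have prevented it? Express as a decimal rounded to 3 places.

PN ≈ 0.628

p₁ = P(outcome | exposed) = 536/1486 = 0.3607
p₀ = P(outcome | unexposed) = 385/2873 = 0.13401
Under exogeneity and monotonicity, PN = (p₁ − p₀)/p₁.
PN = (0.3607 − 0.13401) / 0.3607 ≈ 0.6285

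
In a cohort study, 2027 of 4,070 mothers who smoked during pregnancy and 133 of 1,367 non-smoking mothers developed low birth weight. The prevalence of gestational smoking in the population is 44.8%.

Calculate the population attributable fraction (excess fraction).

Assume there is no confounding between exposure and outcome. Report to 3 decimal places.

PAF ≈ 0.649

p₁ = P(outcome | exposed) = 2027/4070 = 0.49803
p₀ = P(outcome | unexposed) = 133/1367 = 0.097293
Overall risk P(Y=1) = π·p₁ + (1−π)·p₀ = 0.448×0.49803 + 0.552×0.097293 = 0.27683.
Under exogeneity, PAF = [P(Y=1) − p₀] / P(Y=1).
PAF = (0.27683 − 0.097293) / 0.27683 ≈ 0.6485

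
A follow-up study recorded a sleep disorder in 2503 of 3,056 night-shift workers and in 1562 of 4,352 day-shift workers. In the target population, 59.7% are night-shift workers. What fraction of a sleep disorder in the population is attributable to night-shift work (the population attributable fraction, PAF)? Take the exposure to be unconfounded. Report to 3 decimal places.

p₁ = P(outcome | exposed) = 2503/3056 = 0.81904
p₀ = P(outcome | unexposed) = 1562/4352 = 0.35892
Overall risk P(Y=1) = π·p₁ + (1−π)·p₀ = 0.597×0.81904 + 0.403×0.35892 = 0.63361.
Under exogeneity, PAF = [P(Y=1) − p₀] / P(Y=1).
PAF = (0.63361 − 0.35892) / 0.63361 ≈ 0.4335

PAF ≈ 0.434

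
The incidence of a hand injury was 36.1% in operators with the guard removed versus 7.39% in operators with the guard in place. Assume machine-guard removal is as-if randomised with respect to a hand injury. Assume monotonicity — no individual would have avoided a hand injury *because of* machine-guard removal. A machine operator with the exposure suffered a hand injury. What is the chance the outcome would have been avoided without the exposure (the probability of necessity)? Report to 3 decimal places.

p₁ = 0.361, p₀ = 0.0739.
Under exogeneity and monotonicity, PN = (p₁ − p₀) / p₁.
PN = (0.361 − 0.0739) / 0.361 = 0.2871 / 0.361 ≈ 0.7953

PN ≈ 0.795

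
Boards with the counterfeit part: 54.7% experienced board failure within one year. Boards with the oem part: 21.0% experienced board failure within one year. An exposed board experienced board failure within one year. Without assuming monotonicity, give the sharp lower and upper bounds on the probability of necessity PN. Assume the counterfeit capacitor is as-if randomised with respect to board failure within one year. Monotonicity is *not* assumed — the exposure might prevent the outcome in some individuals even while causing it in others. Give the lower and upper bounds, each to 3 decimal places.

0.616 ≤ PN ≤ 1.000

p₁ = 0.547, p₀ = 0.21.
Under exogeneity alone the bounds on PN are max{0,(p₁−p₀)/p₁} ≤ PN ≤ min{1,(1−p₀)/p₁}.
  lower = (p₁ − p₀)/p₁ = 0.337 / 0.547 ≈ 0.6161
  upper = min{1, (1 − p₀)/p₁} = 0.79 / 0.547 ≈ 1.4442 → capped at 1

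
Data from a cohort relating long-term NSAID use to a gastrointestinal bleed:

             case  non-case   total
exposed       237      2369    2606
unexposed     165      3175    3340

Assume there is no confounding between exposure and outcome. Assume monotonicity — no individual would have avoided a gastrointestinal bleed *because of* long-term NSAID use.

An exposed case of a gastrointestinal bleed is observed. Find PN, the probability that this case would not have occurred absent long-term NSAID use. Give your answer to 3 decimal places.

PN ≈ 0.457

p₁ = P(outcome | exposed) = 237/2606 = 0.090944
p₀ = P(outcome | unexposed) = 165/3340 = 0.049401
Under exogeneity and monotonicity, PN = (p₁ − p₀)/p₁.
PN = (0.090944 − 0.049401) / 0.090944 ≈ 0.4568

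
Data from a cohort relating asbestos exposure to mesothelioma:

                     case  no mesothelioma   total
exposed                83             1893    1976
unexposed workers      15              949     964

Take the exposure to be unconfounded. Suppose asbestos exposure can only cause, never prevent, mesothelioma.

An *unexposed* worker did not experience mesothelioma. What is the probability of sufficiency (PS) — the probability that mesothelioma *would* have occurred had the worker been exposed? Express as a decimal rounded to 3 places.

p₁ = P(outcome | exposed) = 83/1976 = 0.042004
p₀ = P(outcome | unexposed) = 15/964 = 0.01556
Under exogeneity and monotonicity, PS = (p₁ − p₀) / (1 − p₀).
PS = (0.042004 − 0.01556) / (1 − 0.01556) = 0.026444 / 0.98444 ≈ 0.0269

PS ≈ 0.027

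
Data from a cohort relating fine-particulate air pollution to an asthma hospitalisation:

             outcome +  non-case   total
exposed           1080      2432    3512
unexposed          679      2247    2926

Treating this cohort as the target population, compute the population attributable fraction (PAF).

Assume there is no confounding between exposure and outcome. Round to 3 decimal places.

PAF ≈ 0.151

p₁ = P(outcome | exposed) = 1080/3512 = 0.30752
p₀ = P(outcome | unexposed) = 679/2926 = 0.23206
Exposure prevalence π = 3512/6438 = 0.54551; overall risk P(Y=1) = 0.27322.
Under exogeneity, PAF = [P(Y=1) − p₀]/P(Y=1).
PAF = (0.27322 − 0.23206) / 0.27322 ≈ 0.1507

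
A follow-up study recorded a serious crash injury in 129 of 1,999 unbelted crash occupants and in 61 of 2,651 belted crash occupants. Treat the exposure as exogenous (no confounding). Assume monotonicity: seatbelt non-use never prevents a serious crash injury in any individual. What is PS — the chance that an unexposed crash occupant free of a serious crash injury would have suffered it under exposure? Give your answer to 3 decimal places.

p₁ = P(outcome | exposed) = 129/1999 = 0.064532
p₀ = P(outcome | unexposed) = 61/2651 = 0.02301
Under exogeneity and monotonicity, PS = (p₁ − p₀) / (1 − p₀).
PS = (0.064532 − 0.02301) / (1 − 0.02301) = 0.041522 / 0.97699 ≈ 0.0425

PS ≈ 0.043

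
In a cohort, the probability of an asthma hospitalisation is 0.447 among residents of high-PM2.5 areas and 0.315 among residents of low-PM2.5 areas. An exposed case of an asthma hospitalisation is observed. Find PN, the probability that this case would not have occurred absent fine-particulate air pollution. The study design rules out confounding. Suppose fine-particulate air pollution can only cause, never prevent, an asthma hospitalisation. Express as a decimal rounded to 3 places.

PN ≈ 0.295

Let p₁ = 0.447, p₀ = 0.315.
Under exogeneity and monotonicity, PN = (p₁ − p₀) / p₁.
PN = (0.447 − 0.315) / 0.447 = 0.132 / 0.447 ≈ 0.2953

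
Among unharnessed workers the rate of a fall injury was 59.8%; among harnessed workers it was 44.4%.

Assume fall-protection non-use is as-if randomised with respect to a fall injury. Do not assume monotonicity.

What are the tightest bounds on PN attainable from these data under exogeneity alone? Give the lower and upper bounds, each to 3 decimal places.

p₁ = 0.598, p₀ = 0.444.
Under exogeneity alone the bounds on PN are max{0,(p₁−p₀)/p₁} ≤ PN ≤ min{1,(1−p₀)/p₁}.
  lower = (p₁ − p₀)/p₁ = 0.154 / 0.598 ≈ 0.2575
  upper = min{1, (1 − p₀)/p₁} = 0.556 / 0.598 ≈ 0.9298

0.258 ≤ PN ≤ 0.930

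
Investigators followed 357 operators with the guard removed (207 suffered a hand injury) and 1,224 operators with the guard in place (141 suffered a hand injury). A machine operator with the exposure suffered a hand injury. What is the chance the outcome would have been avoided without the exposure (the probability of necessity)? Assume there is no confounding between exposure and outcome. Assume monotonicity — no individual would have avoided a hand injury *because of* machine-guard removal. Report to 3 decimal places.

p₁ = P(outcome | exposed) = 207/357 = 0.57983
p₀ = P(outcome | unexposed) = 141/1224 = 0.1152
Under exogeneity and monotonicity, PN = (p₁ − p₀) / p₁.
PN = (0.57983 − 0.1152) / 0.57983 = 0.46464 / 0.57983 ≈ 0.8013

PN ≈ 0.801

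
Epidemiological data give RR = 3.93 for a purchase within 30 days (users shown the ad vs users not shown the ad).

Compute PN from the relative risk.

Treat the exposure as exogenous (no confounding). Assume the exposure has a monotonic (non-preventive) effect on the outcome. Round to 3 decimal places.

PN ≈ 0.746

Under exogeneity and monotonicity, PN = (RR − 1) / RR = 1 − 1/RR.
PN = (3.93 − 1) / 3.93 = 2.93 / 3.93 ≈ 0.7455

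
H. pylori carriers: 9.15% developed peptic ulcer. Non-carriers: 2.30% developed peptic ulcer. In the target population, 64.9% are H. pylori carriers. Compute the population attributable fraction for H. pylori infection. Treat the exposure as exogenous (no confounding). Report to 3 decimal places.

p₁ = 0.0915, p₀ = 0.023.
Overall risk P(Y=1) = π·p₁ + (1−π)·p₀ = 0.649×0.0915 + 0.351×0.023 = 0.067457.
Under exogeneity, PAF = [P(Y=1) − p₀] / P(Y=1).
PAF = (0.067457 − 0.023) / 0.067457 ≈ 0.6590

PAF ≈ 0.659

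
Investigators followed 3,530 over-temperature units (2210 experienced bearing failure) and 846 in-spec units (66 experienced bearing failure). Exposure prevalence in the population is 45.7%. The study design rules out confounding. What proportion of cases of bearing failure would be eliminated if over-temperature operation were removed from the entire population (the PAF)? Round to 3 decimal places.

PAF ≈ 0.762

p₁ = P(outcome | exposed) = 2210/3530 = 0.62606
p₀ = P(outcome | unexposed) = 66/846 = 0.078014
Overall risk P(Y=1) = π·p₁ + (1−π)·p₀ = 0.457×0.62606 + 0.543×0.078014 = 0.32847.
Under exogeneity, PAF = [P(Y=1) − p₀] / P(Y=1).
PAF = (0.32847 − 0.078014) / 0.32847 ≈ 0.7625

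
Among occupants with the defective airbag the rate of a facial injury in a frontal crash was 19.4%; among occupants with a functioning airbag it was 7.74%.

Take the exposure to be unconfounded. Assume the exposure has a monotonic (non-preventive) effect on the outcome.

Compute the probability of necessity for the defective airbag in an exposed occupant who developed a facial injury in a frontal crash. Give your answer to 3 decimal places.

p₁ = 0.194, p₀ = 0.0774.
Under exogeneity and monotonicity, PN = (p₁ − p₀) / p₁.
PN = (0.194 − 0.0774) / 0.194 = 0.1166 / 0.194 ≈ 0.6010

PN ≈ 0.601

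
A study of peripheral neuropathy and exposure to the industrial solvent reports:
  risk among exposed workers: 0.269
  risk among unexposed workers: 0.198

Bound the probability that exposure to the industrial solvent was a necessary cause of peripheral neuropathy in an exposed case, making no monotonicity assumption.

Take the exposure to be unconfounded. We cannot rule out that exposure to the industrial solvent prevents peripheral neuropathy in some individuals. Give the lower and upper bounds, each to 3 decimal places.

Let p₁ = 0.269, p₀ = 0.198.
Under exogeneity alone the bounds on PN are max{0,(p₁−p₀)/p₁} ≤ PN ≤ min{1,(1−p₀)/p₁}.
  lower = (p₁ − p₀)/p₁ = 0.071 / 0.269 ≈ 0.2639
  upper = min{1, (1 − p₀)/p₁} = 0.802 / 0.269 ≈ 2.9814 → capped at 1

0.264 ≤ PN ≤ 1.000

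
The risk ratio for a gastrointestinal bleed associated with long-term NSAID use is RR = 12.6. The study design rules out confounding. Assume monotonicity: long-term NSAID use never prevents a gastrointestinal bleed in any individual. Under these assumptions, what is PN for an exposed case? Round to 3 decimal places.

Under exogeneity and monotonicity, PN = (RR − 1) / RR = 1 − 1/RR.
PN = (12.6 − 1) / 12.6 = 11.6 / 12.6 ≈ 0.9206

PN ≈ 0.921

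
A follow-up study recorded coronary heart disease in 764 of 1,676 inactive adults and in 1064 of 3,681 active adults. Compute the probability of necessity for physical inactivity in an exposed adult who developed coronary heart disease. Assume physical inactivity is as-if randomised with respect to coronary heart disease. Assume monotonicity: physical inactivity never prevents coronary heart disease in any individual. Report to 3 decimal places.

p₁ = P(outcome | exposed) = 764/1676 = 0.45585
p₀ = P(outcome | unexposed) = 1064/3681 = 0.28905
Under exogeneity and monotonicity, PN = (p₁ − p₀) / p₁.
PN = (0.45585 − 0.28905) / 0.45585 = 0.1668 / 0.45585 ≈ 0.3659

PN ≈ 0.366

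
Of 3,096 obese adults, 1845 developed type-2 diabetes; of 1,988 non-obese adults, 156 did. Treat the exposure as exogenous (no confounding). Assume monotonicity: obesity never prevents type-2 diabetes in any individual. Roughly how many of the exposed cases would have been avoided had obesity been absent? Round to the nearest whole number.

p₁ = P(outcome | exposed) = 1845/3096 = 0.59593
p₀ = P(outcome | unexposed) = 156/1988 = 0.078471
PN = (p₁ − p₀)/p₁ = (0.59593 − 0.078471) / 0.59593 ≈ 0.86832.
Attributable cases ≈ PN × (exposed cases) = 0.86832 × 1845 ≈ 1602.05.

about 1602 cases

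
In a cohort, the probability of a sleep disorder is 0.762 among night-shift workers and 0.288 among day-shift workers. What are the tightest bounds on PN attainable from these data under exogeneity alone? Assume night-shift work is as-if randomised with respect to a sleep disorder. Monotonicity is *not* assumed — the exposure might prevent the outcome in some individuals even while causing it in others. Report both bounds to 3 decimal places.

0.622 ≤ PN ≤ 0.934

Let p₁ = 0.762, p₀ = 0.288.
Under exogeneity alone the bounds on PN are max{0,(p₁−p₀)/p₁} ≤ PN ≤ min{1,(1−p₀)/p₁}.
  lower = (p₁ − p₀)/p₁ = 0.474 / 0.762 ≈ 0.6220
  upper = min{1, (1 − p₀)/p₁} = 0.712 / 0.762 ≈ 0.9344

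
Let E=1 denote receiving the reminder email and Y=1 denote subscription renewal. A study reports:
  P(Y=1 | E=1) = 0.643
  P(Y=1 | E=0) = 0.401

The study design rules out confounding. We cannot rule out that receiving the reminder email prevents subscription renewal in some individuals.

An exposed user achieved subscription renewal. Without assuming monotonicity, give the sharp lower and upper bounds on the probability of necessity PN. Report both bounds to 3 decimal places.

0.376 ≤ PN ≤ 0.932

Let p₁ = 0.643, p₀ = 0.401.
Under exogeneity alone the bounds on PN are max{0,(p₁−p₀)/p₁} ≤ PN ≤ min{1,(1−p₀)/p₁}.
  lower = (p₁ − p₀)/p₁ = 0.242 / 0.643 ≈ 0.3764
  upper = min{1, (1 − p₀)/p₁} = 0.599 / 0.643 ≈ 0.9316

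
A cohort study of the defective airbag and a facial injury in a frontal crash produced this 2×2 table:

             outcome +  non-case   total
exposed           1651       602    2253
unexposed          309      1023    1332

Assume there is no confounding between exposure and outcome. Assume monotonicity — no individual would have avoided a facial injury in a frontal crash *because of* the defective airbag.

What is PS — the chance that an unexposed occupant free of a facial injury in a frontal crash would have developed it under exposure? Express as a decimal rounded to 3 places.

PS ≈ 0.652

p₁ = P(outcome | exposed) = 1651/2253 = 0.7328
p₀ = P(outcome | unexposed) = 309/1332 = 0.23198
Under exogeneity and monotonicity, PS = (p₁ − p₀) / (1 − p₀).
PS = (0.7328 − 0.23198) / (1 − 0.23198) = 0.50082 / 0.76802 ≈ 0.6521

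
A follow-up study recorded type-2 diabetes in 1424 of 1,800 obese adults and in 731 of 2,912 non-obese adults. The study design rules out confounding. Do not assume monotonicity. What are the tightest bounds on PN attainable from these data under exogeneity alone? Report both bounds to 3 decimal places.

p₁ = P(outcome | exposed) = 1424/1800 = 0.79111
p₀ = P(outcome | unexposed) = 731/2912 = 0.25103
Under exogeneity alone the bounds on PN are max{0,(p₁−p₀)/p₁} ≤ PN ≤ min{1,(1−p₀)/p₁}.
  lower = (p₁ − p₀)/p₁ = 0.54008 / 0.79111 ≈ 0.6827
  upper = min{1, (1 − p₀)/p₁} = 0.74897 / 0.79111 ≈ 0.9467

0.683 ≤ PN ≤ 0.947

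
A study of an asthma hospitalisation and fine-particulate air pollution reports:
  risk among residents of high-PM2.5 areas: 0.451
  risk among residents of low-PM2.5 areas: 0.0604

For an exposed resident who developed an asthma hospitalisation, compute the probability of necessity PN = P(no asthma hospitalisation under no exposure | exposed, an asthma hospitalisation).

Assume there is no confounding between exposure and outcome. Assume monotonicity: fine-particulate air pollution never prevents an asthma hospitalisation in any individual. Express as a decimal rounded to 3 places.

Let p₁ = 0.451, p₀ = 0.0604.
Under exogeneity and monotonicity, PN = (p₁ − p₀) / p₁.
PN = (0.451 − 0.0604) / 0.451 = 0.3906 / 0.451 ≈ 0.8661

PN ≈ 0.866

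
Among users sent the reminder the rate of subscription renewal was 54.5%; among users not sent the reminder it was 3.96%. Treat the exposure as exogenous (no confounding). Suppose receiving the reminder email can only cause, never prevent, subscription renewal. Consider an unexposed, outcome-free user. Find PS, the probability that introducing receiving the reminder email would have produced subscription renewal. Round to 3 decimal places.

p₁ = 0.545, p₀ = 0.0396.
Under exogeneity and monotonicity, PS = (p₁ − p₀) / (1 − p₀).
PS = (0.545 − 0.0396) / (1 − 0.0396) = 0.5054 / 0.9604 ≈ 0.5262

PS ≈ 0.526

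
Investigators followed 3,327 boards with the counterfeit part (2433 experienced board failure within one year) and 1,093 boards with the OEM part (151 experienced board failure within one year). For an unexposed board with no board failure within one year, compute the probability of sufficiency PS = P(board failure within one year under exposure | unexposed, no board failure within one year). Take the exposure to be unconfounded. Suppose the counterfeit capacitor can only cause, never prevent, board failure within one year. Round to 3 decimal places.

PS ≈ 0.688

p₁ = P(outcome | exposed) = 2433/3327 = 0.73129
p₀ = P(outcome | unexposed) = 151/1093 = 0.13815
Under exogeneity and monotonicity, PS = (p₁ − p₀) / (1 − p₀).
PS = (0.73129 − 0.13815) / (1 − 0.13815) = 0.59314 / 0.86185 ≈ 0.6882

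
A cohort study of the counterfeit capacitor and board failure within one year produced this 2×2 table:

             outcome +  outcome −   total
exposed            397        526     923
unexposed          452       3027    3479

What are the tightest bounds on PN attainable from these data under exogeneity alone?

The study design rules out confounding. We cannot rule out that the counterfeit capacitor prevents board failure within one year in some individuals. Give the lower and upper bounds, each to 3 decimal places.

p₁ = P(outcome | exposed) = 397/923 = 0.43012
p₀ = P(outcome | unexposed) = 452/3479 = 0.12992
Under exogeneity alone the bounds on PN are max{0,(p₁−p₀)/p₁} ≤ PN ≤ min{1,(1−p₀)/p₁}.
  lower = (p₁ − p₀)/p₁ = 0.3002 / 0.43012 ≈ 0.6979
  upper = min{1, (1 − p₀)/p₁} = 0.87008 / 0.43012 ≈ 2.0229 → capped at 1

0.698 ≤ PN ≤ 1.000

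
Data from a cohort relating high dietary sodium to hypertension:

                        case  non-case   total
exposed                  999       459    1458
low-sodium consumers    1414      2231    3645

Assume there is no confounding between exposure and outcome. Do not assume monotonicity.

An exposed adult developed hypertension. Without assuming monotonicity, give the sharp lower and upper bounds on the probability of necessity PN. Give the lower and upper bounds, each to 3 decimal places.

0.434 ≤ PN ≤ 0.893

p₁ = P(outcome | exposed) = 999/1458 = 0.68519
p₀ = P(outcome | unexposed) = 1414/3645 = 0.38793
Under exogeneity alone the bounds on PN are max{0,(p₁−p₀)/p₁} ≤ PN ≤ min{1,(1−p₀)/p₁}.
  lower = (p₁ − p₀)/p₁ = 0.29726 / 0.68519 ≈ 0.4338
  upper = min{1, (1 − p₀)/p₁} = 0.61207 / 0.68519 ≈ 0.8933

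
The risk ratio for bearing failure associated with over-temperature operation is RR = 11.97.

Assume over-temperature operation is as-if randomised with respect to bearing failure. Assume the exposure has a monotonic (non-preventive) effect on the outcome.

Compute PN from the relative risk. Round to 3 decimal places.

PN ≈ 0.916

Under exogeneity and monotonicity, PN = (RR − 1) / RR = 1 − 1/RR.
PN = (11.97 − 1) / 11.97 = 10.97 / 11.97 ≈ 0.9165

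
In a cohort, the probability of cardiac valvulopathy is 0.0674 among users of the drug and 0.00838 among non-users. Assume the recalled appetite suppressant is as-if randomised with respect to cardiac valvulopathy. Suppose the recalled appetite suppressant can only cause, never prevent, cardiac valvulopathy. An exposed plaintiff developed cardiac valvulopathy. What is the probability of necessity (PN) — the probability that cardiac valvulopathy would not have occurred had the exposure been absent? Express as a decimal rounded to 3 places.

Let p₁ = 0.0674, p₀ = 0.00838.
Under exogeneity and monotonicity, PN = (p₁ − p₀) / p₁.
PN = (0.0674 − 0.00838) / 0.0674 = 0.05902 / 0.0674 ≈ 0.8757

PN ≈ 0.876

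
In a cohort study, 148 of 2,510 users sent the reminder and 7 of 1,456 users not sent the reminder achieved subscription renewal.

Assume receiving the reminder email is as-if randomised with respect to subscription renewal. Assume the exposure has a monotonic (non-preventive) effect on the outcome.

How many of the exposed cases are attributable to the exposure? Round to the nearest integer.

about 136 cases

p₁ = P(outcome | exposed) = 148/2510 = 0.058964
p₀ = P(outcome | unexposed) = 7/1456 = 0.0048077
PN = (p₁ − p₀)/p₁ = (0.058964 − 0.0048077) / 0.058964 ≈ 0.91846.
Attributable cases ≈ PN × (exposed cases) = 0.91846 × 148 ≈ 135.93.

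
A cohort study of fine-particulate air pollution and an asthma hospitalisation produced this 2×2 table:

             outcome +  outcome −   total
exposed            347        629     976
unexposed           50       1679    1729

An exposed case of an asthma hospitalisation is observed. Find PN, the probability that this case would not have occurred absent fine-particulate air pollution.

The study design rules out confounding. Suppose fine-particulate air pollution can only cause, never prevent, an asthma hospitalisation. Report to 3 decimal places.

p₁ = P(outcome | exposed) = 347/976 = 0.35553
p₀ = P(outcome | unexposed) = 50/1729 = 0.028918
Under exogeneity and monotonicity, PN = (p₁ − p₀) / p₁.
PN = (0.35553 − 0.028918) / 0.35553 = 0.32661 / 0.35553 ≈ 0.9187

PN ≈ 0.919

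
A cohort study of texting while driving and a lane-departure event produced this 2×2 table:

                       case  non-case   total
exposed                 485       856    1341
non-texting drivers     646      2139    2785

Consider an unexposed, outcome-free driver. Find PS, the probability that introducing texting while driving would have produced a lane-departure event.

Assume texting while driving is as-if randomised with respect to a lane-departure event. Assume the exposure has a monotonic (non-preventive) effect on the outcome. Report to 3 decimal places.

p₁ = P(outcome | exposed) = 485/1341 = 0.36167
p₀ = P(outcome | unexposed) = 646/2785 = 0.23196
Under exogeneity and monotonicity, PS = (p₁ − p₀)/(1 − p₀).
PS = (0.36167 − 0.23196) / 0.76804 ≈ 0.1689

PS ≈ 0.169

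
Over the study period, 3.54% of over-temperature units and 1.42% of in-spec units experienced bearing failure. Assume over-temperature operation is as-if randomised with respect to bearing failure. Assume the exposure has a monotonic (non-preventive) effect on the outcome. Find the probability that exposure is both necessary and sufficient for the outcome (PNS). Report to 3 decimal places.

PNS ≈ 0.021

p₁ = 0.0354, p₀ = 0.0142.
Under exogeneity and monotonicity, PNS = p₁ − p₀.
PNS = 0.0354 − 0.0142 = 0.0212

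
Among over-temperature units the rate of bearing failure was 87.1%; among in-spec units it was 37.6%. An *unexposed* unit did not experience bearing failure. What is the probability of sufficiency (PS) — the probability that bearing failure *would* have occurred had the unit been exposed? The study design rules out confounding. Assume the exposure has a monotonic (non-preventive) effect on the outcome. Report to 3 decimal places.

p₁ = 0.871, p₀ = 0.376.
Under exogeneity and monotonicity, PS = (p₁ − p₀) / (1 − p₀).
PS = (0.871 − 0.376) / (1 − 0.376) = 0.495 / 0.624 ≈ 0.7933

PS ≈ 0.793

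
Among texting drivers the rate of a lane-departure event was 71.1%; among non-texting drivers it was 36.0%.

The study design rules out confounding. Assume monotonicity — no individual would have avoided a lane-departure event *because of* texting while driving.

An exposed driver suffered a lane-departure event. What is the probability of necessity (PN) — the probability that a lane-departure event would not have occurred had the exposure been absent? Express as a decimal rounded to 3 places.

PN ≈ 0.494

p₁ = 0.711, p₀ = 0.36.
Under exogeneity and monotonicity, PN = (p₁ − p₀) / p₁.
PN = (0.711 − 0.36) / 0.711 = 0.351 / 0.711 ≈ 0.4937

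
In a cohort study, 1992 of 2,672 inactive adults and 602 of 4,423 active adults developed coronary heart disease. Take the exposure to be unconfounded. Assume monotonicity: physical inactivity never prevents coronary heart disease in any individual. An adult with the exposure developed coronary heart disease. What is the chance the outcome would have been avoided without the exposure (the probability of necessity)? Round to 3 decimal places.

p₁ = P(outcome | exposed) = 1992/2672 = 0.74551
p₀ = P(outcome | unexposed) = 602/4423 = 0.13611
Under exogeneity and monotonicity, PN = (p₁ − p₀) / p₁.
PN = (0.74551 − 0.13611) / 0.74551 = 0.6094 / 0.74551 ≈ 0.8174

PN ≈ 0.817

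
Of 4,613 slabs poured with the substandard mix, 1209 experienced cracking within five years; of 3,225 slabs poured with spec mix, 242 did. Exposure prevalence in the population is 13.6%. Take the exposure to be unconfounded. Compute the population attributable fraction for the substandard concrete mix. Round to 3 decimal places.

PAF ≈ 0.253

p₁ = P(outcome | exposed) = 1209/4613 = 0.26209
p₀ = P(outcome | unexposed) = 242/3225 = 0.075039
Overall risk P(Y=1) = π·p₁ + (1−π)·p₀ = 0.136×0.26209 + 0.864×0.075039 = 0.10048.
Under exogeneity, PAF = [P(Y=1) − p₀] / P(Y=1).
PAF = (0.10048 − 0.075039) / 0.10048 ≈ 0.2532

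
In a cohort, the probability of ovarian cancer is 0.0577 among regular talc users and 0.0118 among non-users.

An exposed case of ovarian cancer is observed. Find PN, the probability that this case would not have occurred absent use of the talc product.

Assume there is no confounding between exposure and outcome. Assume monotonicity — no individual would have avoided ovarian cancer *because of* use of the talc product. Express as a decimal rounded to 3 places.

PN ≈ 0.795

Let p₁ = 0.0577, p₀ = 0.0118.
Under exogeneity and monotonicity, PN = (p₁ − p₀) / p₁.
PN = (0.0577 − 0.0118) / 0.0577 = 0.0459 / 0.0577 ≈ 0.7955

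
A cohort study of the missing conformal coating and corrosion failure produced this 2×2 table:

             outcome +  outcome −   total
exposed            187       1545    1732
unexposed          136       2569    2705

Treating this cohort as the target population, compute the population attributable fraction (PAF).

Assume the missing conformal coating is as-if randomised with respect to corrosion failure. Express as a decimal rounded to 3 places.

p₁ = P(outcome | exposed) = 187/1732 = 0.10797
p₀ = P(outcome | unexposed) = 136/2705 = 0.050277
Exposure prevalence π = 1732/4437 = 0.39035; overall risk P(Y=1) = 0.072797.
Under exogeneity, PAF = [P(Y=1) − p₀]/P(Y=1).
PAF = (0.072797 − 0.050277) / 0.072797 ≈ 0.3093

PAF ≈ 0.309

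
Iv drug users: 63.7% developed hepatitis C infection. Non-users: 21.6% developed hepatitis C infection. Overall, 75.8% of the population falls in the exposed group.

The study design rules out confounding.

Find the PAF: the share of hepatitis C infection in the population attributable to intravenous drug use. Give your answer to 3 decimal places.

p₁ = 0.637, p₀ = 0.216.
Overall risk P(Y=1) = π·p₁ + (1−π)·p₀ = 0.758×0.637 + 0.242×0.216 = 0.53512.
Under exogeneity, PAF = [P(Y=1) − p₀] / P(Y=1).
PAF = (0.53512 − 0.216) / 0.53512 ≈ 0.5964

PAF ≈ 0.596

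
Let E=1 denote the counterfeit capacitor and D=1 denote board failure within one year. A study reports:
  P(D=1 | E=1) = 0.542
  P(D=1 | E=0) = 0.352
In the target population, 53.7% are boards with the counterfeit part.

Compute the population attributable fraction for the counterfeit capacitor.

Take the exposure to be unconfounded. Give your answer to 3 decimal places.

PAF ≈ 0.225

Let p₁ = 0.542, p₀ = 0.352.
Overall risk P(Y=1) = π·p₁ + (1−π)·p₀ = 0.537×0.542 + 0.463×0.352 = 0.45403.
Under exogeneity, PAF = [P(Y=1) − p₀] / P(Y=1).
PAF = (0.45403 − 0.352) / 0.45403 ≈ 0.2247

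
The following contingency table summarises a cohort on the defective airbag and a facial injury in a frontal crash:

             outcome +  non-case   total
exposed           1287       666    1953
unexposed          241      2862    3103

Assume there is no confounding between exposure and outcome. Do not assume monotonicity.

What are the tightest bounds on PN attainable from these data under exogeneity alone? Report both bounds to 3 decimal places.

p₁ = P(outcome | exposed) = 1287/1953 = 0.65899
p₀ = P(outcome | unexposed) = 241/3103 = 0.077667
Under exogeneity alone the bounds on PN are max{0,(p₁−p₀)/p₁} ≤ PN ≤ min{1,(1−p₀)/p₁}.
  lower = (p₁ − p₀)/p₁ = 0.58132 / 0.65899 ≈ 0.8821
  upper = min{1, (1 − p₀)/p₁} = 0.92233 / 0.65899 ≈ 1.3996 → capped at 1

0.882 ≤ PN ≤ 1.000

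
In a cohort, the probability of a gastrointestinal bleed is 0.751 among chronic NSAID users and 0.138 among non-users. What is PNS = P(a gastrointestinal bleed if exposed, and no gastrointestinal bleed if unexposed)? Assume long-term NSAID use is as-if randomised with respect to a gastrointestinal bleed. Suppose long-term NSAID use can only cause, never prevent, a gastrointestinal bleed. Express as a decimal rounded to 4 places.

PNS ≈ 0.6130

Let p₁ = 0.751, p₀ = 0.138.
Under exogeneity and monotonicity, PNS = p₁ − p₀.
PNS = 0.751 − 0.138 = 0.613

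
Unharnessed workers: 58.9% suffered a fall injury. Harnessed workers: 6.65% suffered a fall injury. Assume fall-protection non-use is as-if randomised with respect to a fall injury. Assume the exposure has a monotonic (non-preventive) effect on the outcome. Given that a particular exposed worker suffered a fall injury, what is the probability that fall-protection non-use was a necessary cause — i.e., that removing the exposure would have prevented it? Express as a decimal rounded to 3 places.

PN ≈ 0.887

p₁ = 0.589, p₀ = 0.0665.
Under exogeneity and monotonicity, PN = (p₁ − p₀) / p₁.
PN = (0.589 − 0.0665) / 0.589 = 0.5225 / 0.589 ≈ 0.8871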